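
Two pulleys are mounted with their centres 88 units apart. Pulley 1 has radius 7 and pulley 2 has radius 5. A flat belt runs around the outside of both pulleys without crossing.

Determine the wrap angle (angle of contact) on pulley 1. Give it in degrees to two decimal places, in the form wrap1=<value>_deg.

wrap1=182.60_deg

open belt: β = asin((r2−r1)/C) = asin(-2/88) = -1.3023°
wrap1 = π − 2β = 182.6046°
wrap2 = π + 2β = 177.3954°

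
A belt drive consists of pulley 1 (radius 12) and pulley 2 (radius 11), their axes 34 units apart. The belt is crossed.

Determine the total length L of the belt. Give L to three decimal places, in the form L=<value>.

crossed belt: β = asin((r1+r2)/C) = asin(23/34) = 42.5685°
wrap1 = wrap2 = π + 2β = 265.1369°
tangent length = C·cosβ = 25.0400
L = (r1+r2)·wrap + 2·C·cosβ = 23·4.6275 + 2·25.0400 = 156.5127

L=156.513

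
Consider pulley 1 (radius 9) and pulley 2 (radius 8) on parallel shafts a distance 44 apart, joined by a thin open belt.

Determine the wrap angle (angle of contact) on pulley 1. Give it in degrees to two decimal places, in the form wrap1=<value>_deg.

wrap1=182.60_deg

open belt: β = asin((r2−r1)/C) = asin(-1/44) = -1.3023°
wrap1 = π − 2β = 182.6046°
wrap2 = π + 2β = 177.3954°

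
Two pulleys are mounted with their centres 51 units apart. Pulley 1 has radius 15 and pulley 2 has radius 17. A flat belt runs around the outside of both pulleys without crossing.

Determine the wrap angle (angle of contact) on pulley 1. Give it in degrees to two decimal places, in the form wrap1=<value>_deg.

open belt: β = asin((r2−r1)/C) = asin(2/51) = 2.2475°
wrap1 = π − 2β = 175.5051°
wrap2 = π + 2β = 184.4949°

wrap1=175.51_deg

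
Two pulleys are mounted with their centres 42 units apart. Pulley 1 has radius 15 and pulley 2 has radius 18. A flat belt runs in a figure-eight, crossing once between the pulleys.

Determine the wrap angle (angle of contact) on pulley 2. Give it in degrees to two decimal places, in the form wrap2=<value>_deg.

wrap2=283.57_deg

crossed belt: β = asin((r1+r2)/C) = asin(33/42) = 51.7868°
wrap1 = wrap2 = π + 2β = 283.5736°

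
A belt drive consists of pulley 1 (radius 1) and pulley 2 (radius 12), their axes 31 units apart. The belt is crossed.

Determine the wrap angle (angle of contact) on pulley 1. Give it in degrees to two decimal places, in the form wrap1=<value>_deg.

wrap1=229.59_deg

crossed belt: β = asin((r1+r2)/C) = asin(13/31) = 24.7939°
wrap1 = wrap2 = π + 2β = 229.5877°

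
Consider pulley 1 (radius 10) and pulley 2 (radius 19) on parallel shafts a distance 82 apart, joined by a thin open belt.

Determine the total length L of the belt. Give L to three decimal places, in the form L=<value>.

open belt: β = asin((r2−r1)/C) = asin(9/82) = 6.3013°
wrap1 = π − 2β = 167.3975°
wrap2 = π + 2β = 192.6025°
tangent length = C·cosβ = 81.5046
L = r1·wrap1 + r2·wrap2 + 2·C·cosβ = 10·2.9216 + 19·3.3615 + 2·81.5046 = 256.0950

L=256.095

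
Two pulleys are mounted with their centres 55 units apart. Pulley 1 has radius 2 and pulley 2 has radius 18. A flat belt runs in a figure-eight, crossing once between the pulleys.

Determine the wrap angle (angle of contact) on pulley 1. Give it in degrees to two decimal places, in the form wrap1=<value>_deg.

crossed belt: β = asin((r1+r2)/C) = asin(20/55) = 21.3237°
wrap1 = wrap2 = π + 2β = 222.6474°

wrap1=222.65_deg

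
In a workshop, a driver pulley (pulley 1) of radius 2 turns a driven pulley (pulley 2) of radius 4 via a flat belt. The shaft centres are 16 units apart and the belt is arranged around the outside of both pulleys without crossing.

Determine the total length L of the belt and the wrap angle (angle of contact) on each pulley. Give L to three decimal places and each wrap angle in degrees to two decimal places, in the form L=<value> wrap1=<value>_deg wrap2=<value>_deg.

open belt: β = asin((r2−r1)/C) = asin(2/16) = 7.1808°
wrap1 = π − 2β = 165.6385°
wrap2 = π + 2β = 194.3615°
tangent length = C·cosβ = 15.8745
L = r1·wrap1 + r2·wrap2 + 2·C·cosβ = 2·2.8909 + 4·3.3922 + 2·15.8745 = 51.0999

L=51.100 wrap1=165.64_deg wrap2=194.36_deg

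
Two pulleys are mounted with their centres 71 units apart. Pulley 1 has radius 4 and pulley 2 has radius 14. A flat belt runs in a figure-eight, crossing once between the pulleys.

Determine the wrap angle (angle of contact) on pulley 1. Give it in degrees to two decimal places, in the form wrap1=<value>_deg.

crossed belt: β = asin((r1+r2)/C) = asin(18/71) = 14.6860°
wrap1 = wrap2 = π + 2β = 209.3719°

wrap1=209.37_deg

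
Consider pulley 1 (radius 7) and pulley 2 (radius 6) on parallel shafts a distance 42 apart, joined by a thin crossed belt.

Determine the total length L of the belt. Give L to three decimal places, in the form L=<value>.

crossed belt: β = asin((r1+r2)/C) = asin(13/42) = 18.0305°
wrap1 = wrap2 = π + 2β = 216.0611°
tangent length = C·cosβ = 39.9375
L = (r1+r2)·wrap + 2·C·cosβ = 13·3.7710 + 2·39.9375 = 128.8976

L=128.898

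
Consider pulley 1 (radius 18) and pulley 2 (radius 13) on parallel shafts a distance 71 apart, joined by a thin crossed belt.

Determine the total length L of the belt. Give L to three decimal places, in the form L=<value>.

L=253.153

crossed belt: β = asin((r1+r2)/C) = asin(31/71) = 25.8884°
wrap1 = wrap2 = π + 2β = 231.7768°
tangent length = C·cosβ = 63.8749
L = (r1+r2)·wrap + 2·C·cosβ = 31·4.0453 + 2·63.8749 = 253.1531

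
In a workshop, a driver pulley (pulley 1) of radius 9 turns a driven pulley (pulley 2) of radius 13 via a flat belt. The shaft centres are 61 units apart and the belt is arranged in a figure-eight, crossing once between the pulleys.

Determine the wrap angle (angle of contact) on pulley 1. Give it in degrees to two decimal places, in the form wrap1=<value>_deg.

crossed belt: β = asin((r1+r2)/C) = asin(22/61) = 21.1405°
wrap1 = wrap2 = π + 2β = 222.2809°

wrap1=222.28_deg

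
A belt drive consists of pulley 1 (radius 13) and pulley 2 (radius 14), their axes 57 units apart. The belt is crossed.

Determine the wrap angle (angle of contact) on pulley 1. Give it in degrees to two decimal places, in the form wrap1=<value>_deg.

crossed belt: β = asin((r1+r2)/C) = asin(27/57) = 28.2737°
wrap1 = wrap2 = π + 2β = 236.5474°

wrap1=236.55_deg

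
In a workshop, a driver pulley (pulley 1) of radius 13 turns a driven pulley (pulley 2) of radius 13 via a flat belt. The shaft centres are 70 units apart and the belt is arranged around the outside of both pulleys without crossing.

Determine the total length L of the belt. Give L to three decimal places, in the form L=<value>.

L=221.681

open belt: β = asin((r2−r1)/C) = asin(0/70) = 0.0000°
wrap1 = π − 2β = 180.0000°
wrap2 = π + 2β = 180.0000°
tangent length = C·cosβ = 70.0000
L = r1·wrap1 + r2·wrap2 + 2·C·cosβ = 13·3.1416 + 13·3.1416 + 2·70.0000 = 221.6814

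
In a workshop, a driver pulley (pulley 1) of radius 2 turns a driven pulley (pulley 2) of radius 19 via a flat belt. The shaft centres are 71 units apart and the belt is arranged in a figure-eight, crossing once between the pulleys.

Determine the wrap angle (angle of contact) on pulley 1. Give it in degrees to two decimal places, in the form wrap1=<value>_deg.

crossed belt: β = asin((r1+r2)/C) = asin(21/71) = 17.2040°
wrap1 = wrap2 = π + 2β = 214.4080°

wrap1=214.41_deg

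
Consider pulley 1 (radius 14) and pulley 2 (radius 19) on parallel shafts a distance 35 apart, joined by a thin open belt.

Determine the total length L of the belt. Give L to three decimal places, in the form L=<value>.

L=174.388

open belt: β = asin((r2−r1)/C) = asin(5/35) = 8.2132°
wrap1 = π − 2β = 163.5736°
wrap2 = π + 2β = 196.4264°
tangent length = C·cosβ = 34.6410
L = r1·wrap1 + r2·wrap2 + 2·C·cosβ = 14·2.8549 + 19·3.4283 + 2·34.6410 = 174.3881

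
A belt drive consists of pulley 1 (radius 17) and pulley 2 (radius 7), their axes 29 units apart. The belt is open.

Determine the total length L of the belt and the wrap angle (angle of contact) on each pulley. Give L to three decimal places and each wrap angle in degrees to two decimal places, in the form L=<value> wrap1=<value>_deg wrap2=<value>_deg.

L=136.882 wrap1=220.34_deg wrap2=139.66_deg

open belt: β = asin((r2−r1)/C) = asin(-10/29) = -20.1713°
wrap1 = π − 2β = 220.3425°
wrap2 = π + 2β = 139.6575°
tangent length = C·cosβ = 27.2213
L = r1·wrap1 + r2·wrap2 + 2·C·cosβ = 17·3.8457 + 7·2.4375 + 2·27.2213 = 136.8820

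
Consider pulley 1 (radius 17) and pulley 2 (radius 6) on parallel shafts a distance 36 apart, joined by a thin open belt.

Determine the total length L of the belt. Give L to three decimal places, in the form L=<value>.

L=147.645

open belt: β = asin((r2−r1)/C) = asin(-11/36) = -17.7916°
wrap1 = π − 2β = 215.5832°
wrap2 = π + 2β = 144.4168°
tangent length = C·cosβ = 34.2783
L = r1·wrap1 + r2·wrap2 + 2·C·cosβ = 17·3.7626 + 6·2.5205 + 2·34.2783 = 147.6447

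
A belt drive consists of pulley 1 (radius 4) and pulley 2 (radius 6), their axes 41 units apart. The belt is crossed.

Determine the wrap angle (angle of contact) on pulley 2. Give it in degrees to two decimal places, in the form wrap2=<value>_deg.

wrap2=208.23_deg

crossed belt: β = asin((r1+r2)/C) = asin(10/41) = 14.1170°
wrap1 = wrap2 = π + 2β = 208.2340°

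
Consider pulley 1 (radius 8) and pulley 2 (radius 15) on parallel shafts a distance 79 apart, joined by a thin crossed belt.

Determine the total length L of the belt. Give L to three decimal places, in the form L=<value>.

crossed belt: β = asin((r1+r2)/C) = asin(23/79) = 16.9262°
wrap1 = wrap2 = π + 2β = 213.8523°
tangent length = C·cosβ = 75.5778
L = (r1+r2)·wrap + 2·C·cosβ = 23·3.7324 + 2·75.5778 = 237.0014

L=237.001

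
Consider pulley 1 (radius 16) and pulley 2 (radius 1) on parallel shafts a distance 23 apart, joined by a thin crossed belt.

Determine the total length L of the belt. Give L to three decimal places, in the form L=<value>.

crossed belt: β = asin((r1+r2)/C) = asin(17/23) = 47.6574°
wrap1 = wrap2 = π + 2β = 275.3148°
tangent length = C·cosβ = 15.4919
L = (r1+r2)·wrap + 2·C·cosβ = 17·4.8051 + 2·15.4919 = 112.6714

L=112.671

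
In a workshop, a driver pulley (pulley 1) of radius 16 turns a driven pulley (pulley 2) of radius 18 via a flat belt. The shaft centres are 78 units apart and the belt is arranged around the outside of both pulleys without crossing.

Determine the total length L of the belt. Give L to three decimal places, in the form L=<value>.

L=262.865

open belt: β = asin((r2−r1)/C) = asin(2/78) = 1.4693°
wrap1 = π − 2β = 177.0614°
wrap2 = π + 2β = 182.9386°
tangent length = C·cosβ = 77.9744
L = r1·wrap1 + r2·wrap2 + 2·C·cosβ = 16·3.0903 + 18·3.1929 + 2·77.9744 = 262.8654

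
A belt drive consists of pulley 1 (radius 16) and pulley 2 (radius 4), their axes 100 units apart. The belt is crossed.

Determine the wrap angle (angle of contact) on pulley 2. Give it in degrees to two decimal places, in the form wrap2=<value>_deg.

wrap2=203.07_deg

crossed belt: β = asin((r1+r2)/C) = asin(20/100) = 11.5370°
wrap1 = wrap2 = π + 2β = 203.0739°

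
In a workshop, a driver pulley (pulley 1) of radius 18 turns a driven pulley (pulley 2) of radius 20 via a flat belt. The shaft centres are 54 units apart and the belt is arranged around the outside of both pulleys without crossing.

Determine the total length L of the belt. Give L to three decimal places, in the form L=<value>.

open belt: β = asin((r2−r1)/C) = asin(2/54) = 2.1226°
wrap1 = π − 2β = 175.7549°
wrap2 = π + 2β = 184.2451°
tangent length = C·cosβ = 53.9630
L = r1·wrap1 + r2·wrap2 + 2·C·cosβ = 18·3.0675 + 20·3.2157 + 2·53.9630 = 227.4546

L=227.455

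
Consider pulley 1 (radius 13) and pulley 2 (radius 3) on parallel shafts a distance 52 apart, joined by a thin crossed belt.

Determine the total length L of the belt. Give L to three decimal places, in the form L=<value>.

L=159.229

crossed belt: β = asin((r1+r2)/C) = asin(16/52) = 17.9202°
wrap1 = wrap2 = π + 2β = 215.8404°
tangent length = C·cosβ = 49.4773
L = (r1+r2)·wrap + 2·C·cosβ = 16·3.7671 + 2·49.4773 = 159.2286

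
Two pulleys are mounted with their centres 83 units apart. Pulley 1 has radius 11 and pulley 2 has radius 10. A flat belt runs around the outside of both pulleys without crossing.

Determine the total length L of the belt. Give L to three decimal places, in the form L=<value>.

L=231.985

open belt: β = asin((r2−r1)/C) = asin(-1/83) = -0.6903°
wrap1 = π − 2β = 181.3807°
wrap2 = π + 2β = 178.6193°
tangent length = C·cosβ = 82.9940
L = r1·wrap1 + r2·wrap2 + 2·C·cosβ = 11·3.1657 + 10·3.1175 + 2·82.9940 = 231.9855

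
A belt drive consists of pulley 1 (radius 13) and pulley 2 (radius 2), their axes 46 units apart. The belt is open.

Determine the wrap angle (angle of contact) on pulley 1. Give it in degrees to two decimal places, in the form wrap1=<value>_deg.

wrap1=207.67_deg

open belt: β = asin((r2−r1)/C) = asin(-11/46) = -13.8352°
wrap1 = π − 2β = 207.6704°
wrap2 = π + 2β = 152.3296°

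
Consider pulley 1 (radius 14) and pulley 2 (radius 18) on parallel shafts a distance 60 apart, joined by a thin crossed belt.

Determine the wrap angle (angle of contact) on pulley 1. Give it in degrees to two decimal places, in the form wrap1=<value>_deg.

wrap1=244.46_deg

crossed belt: β = asin((r1+r2)/C) = asin(32/60) = 32.2310°
wrap1 = wrap2 = π + 2β = 244.4619°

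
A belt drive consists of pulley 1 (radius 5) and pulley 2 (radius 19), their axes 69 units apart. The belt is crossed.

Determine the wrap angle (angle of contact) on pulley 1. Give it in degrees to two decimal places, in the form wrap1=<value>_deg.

wrap1=220.71_deg

crossed belt: β = asin((r1+r2)/C) = asin(24/69) = 20.3544°
wrap1 = wrap2 = π + 2β = 220.7088°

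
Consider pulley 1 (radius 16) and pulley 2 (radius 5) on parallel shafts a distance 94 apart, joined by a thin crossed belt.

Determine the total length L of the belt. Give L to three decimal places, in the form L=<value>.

crossed belt: β = asin((r1+r2)/C) = asin(21/94) = 12.9091°
wrap1 = wrap2 = π + 2β = 205.8181°
tangent length = C·cosβ = 91.6242
L = (r1+r2)·wrap + 2·C·cosβ = 21·3.5922 + 2·91.6242 = 258.6847

L=258.685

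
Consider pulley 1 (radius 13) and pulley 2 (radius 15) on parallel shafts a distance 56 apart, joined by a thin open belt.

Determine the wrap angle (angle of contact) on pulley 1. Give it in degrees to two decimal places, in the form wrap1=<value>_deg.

wrap1=175.91_deg

open belt: β = asin((r2−r1)/C) = asin(2/56) = 2.0467°
wrap1 = π − 2β = 175.9066°
wrap2 = π + 2β = 184.0934°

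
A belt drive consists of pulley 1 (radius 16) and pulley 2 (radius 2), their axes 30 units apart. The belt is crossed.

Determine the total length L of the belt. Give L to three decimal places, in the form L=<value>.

L=127.715

crossed belt: β = asin((r1+r2)/C) = asin(18/30) = 36.8699°
wrap1 = wrap2 = π + 2β = 253.7398°
tangent length = C·cosβ = 24.0000
L = (r1+r2)·wrap + 2·C·cosβ = 18·4.4286 + 2·24.0000 = 127.7147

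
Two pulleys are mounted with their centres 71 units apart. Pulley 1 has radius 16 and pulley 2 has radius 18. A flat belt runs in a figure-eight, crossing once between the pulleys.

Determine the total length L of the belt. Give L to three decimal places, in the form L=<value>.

L=265.431

crossed belt: β = asin((r1+r2)/C) = asin(34/71) = 28.6118°
wrap1 = wrap2 = π + 2β = 237.2237°
tangent length = C·cosβ = 62.3298
L = (r1+r2)·wrap + 2·C·cosβ = 34·4.1403 + 2·62.3298 = 265.4309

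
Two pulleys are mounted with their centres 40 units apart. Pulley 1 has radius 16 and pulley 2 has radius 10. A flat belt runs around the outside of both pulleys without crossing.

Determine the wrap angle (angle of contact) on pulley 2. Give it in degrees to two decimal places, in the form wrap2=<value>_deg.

wrap2=162.75_deg

open belt: β = asin((r2−r1)/C) = asin(-6/40) = -8.6269°
wrap1 = π − 2β = 197.2539°
wrap2 = π + 2β = 162.7461°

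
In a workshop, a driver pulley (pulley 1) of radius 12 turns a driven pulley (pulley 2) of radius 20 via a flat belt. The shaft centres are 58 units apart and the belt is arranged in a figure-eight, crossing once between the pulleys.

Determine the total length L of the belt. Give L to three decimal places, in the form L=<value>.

L=234.682

crossed belt: β = asin((r1+r2)/C) = asin(32/58) = 33.4854°
wrap1 = wrap2 = π + 2β = 246.9708°
tangent length = C·cosβ = 48.3735
L = (r1+r2)·wrap + 2·C·cosβ = 32·4.3105 + 2·48.3735 = 234.6816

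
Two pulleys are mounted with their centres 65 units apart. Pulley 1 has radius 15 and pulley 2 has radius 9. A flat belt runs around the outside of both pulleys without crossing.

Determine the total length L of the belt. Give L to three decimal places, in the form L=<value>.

open belt: β = asin((r2−r1)/C) = asin(-6/65) = -5.2964°
wrap1 = π − 2β = 190.5928°
wrap2 = π + 2β = 169.4072°
tangent length = C·cosβ = 64.7225
L = r1·wrap1 + r2·wrap2 + 2·C·cosβ = 15·3.3265 + 9·2.9567 + 2·64.7225 = 205.9525

L=205.952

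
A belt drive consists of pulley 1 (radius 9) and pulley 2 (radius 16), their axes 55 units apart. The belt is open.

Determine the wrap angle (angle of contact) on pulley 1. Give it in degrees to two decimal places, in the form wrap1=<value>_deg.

open belt: β = asin((r2−r1)/C) = asin(7/55) = 7.3120°
wrap1 = π − 2β = 165.3760°
wrap2 = π + 2β = 194.6240°

wrap1=165.38_deg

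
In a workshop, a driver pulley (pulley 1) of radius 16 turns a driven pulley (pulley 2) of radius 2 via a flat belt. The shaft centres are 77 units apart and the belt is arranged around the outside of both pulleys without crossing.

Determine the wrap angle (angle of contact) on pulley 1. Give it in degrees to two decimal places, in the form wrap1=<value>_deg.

open belt: β = asin((r2−r1)/C) = asin(-14/77) = -10.4757°
wrap1 = π − 2β = 200.9514°
wrap2 = π + 2β = 159.0486°

wrap1=200.95_deg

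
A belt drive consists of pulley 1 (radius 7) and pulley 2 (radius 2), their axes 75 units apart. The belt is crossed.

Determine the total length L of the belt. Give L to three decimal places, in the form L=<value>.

L=179.356

crossed belt: β = asin((r1+r2)/C) = asin(9/75) = 6.8921°
wrap1 = wrap2 = π + 2β = 193.7842°
tangent length = C·cosβ = 74.4580
L = (r1+r2)·wrap + 2·C·cosβ = 9·3.3822 + 2·74.4580 = 179.3556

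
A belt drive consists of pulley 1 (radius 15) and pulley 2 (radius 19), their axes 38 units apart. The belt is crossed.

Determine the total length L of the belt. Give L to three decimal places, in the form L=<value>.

L=216.089

crossed belt: β = asin((r1+r2)/C) = asin(34/38) = 63.4746°
wrap1 = wrap2 = π + 2β = 306.9493°
tangent length = C·cosβ = 16.9706
L = (r1+r2)·wrap + 2·C·cosβ = 34·5.3573 + 2·16.9706 = 216.0885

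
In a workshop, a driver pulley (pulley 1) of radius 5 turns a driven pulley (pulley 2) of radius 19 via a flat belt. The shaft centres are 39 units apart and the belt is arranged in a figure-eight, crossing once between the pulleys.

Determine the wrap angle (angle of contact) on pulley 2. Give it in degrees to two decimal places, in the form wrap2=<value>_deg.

wrap2=255.96_deg

crossed belt: β = asin((r1+r2)/C) = asin(24/39) = 37.9799°
wrap1 = wrap2 = π + 2β = 255.9597°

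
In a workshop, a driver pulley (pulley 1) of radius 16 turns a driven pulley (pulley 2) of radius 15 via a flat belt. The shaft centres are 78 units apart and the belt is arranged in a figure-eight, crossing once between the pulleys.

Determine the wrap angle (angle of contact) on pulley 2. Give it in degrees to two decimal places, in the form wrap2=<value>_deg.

wrap2=226.84_deg

crossed belt: β = asin((r1+r2)/C) = asin(31/78) = 23.4180°
wrap1 = wrap2 = π + 2β = 226.8360°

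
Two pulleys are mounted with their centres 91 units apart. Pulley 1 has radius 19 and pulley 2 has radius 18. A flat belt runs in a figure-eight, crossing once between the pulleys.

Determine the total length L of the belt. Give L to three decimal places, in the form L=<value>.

L=313.501

crossed belt: β = asin((r1+r2)/C) = asin(37/91) = 23.9910°
wrap1 = wrap2 = π + 2β = 227.9820°
tangent length = C·cosβ = 83.1384
L = (r1+r2)·wrap + 2·C·cosβ = 37·3.9790 + 2·83.1384 = 313.5013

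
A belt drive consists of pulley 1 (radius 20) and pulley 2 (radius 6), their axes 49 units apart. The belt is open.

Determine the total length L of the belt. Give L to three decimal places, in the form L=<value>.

open belt: β = asin((r2−r1)/C) = asin(-14/49) = -16.6015°
wrap1 = π − 2β = 213.2031°
wrap2 = π + 2β = 146.7969°
tangent length = C·cosβ = 46.9574
L = r1·wrap1 + r2·wrap2 + 2·C·cosβ = 20·3.7211 + 6·2.5621 + 2·46.9574 = 183.7093

L=183.709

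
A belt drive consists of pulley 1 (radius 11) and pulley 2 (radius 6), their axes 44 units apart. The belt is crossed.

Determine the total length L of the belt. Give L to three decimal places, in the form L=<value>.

crossed belt: β = asin((r1+r2)/C) = asin(17/44) = 22.7284°
wrap1 = wrap2 = π + 2β = 225.4568°
tangent length = C·cosβ = 40.5832
L = (r1+r2)·wrap + 2·C·cosβ = 17·3.9350 + 2·40.5832 = 148.0609

L=148.061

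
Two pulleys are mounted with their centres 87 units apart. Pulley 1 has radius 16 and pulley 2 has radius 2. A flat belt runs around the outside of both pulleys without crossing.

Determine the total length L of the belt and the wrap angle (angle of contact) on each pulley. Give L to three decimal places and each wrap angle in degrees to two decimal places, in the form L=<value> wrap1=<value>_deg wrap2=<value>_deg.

open belt: β = asin((r2−r1)/C) = asin(-14/87) = -9.2603°
wrap1 = π − 2β = 198.5205°
wrap2 = π + 2β = 161.4795°
tangent length = C·cosβ = 85.8662
L = r1·wrap1 + r2·wrap2 + 2·C·cosβ = 16·3.4648 + 2·2.8183 + 2·85.8662 = 232.8064

L=232.806 wrap1=198.52_deg wrap2=161.48_deg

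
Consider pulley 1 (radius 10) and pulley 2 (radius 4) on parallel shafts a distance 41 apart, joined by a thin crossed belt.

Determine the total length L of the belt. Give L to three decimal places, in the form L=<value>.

L=130.811

crossed belt: β = asin((r1+r2)/C) = asin(14/41) = 19.9661°
wrap1 = wrap2 = π + 2β = 219.9321°
tangent length = C·cosβ = 38.5357
L = (r1+r2)·wrap + 2·C·cosβ = 14·3.8385 + 2·38.5357 = 130.8109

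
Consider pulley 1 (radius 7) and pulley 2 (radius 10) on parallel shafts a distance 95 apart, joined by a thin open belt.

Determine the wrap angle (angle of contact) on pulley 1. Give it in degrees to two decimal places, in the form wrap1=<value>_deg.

wrap1=176.38_deg

open belt: β = asin((r2−r1)/C) = asin(3/95) = 1.8096°
wrap1 = π − 2β = 176.3807°
wrap2 = π + 2β = 183.6193°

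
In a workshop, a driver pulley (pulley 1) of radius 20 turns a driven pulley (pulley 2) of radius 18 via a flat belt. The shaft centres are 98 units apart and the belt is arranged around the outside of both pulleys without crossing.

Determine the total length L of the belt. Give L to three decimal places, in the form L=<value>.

open belt: β = asin((r2−r1)/C) = asin(-2/98) = -1.1694°
wrap1 = π − 2β = 182.3388°
wrap2 = π + 2β = 177.6612°
tangent length = C·cosβ = 97.9796
L = r1·wrap1 + r2·wrap2 + 2·C·cosβ = 20·3.1824 + 18·3.1008 + 2·97.9796 = 315.4213

L=315.421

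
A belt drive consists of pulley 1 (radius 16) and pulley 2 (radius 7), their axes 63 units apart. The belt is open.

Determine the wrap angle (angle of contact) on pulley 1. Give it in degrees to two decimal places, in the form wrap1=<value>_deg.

open belt: β = asin((r2−r1)/C) = asin(-9/63) = -8.2132°
wrap1 = π − 2β = 196.4264°
wrap2 = π + 2β = 163.5736°

wrap1=196.43_deg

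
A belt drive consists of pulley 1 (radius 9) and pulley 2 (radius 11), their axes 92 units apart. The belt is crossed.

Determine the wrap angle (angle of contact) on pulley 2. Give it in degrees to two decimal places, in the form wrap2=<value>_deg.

wrap2=205.11_deg

crossed belt: β = asin((r1+r2)/C) = asin(20/92) = 12.5559°
wrap1 = wrap2 = π + 2β = 205.1117°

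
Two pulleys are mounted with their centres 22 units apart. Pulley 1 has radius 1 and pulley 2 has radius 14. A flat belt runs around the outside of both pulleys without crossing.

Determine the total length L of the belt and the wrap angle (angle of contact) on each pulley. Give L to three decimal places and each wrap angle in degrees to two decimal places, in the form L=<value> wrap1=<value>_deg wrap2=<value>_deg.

open belt: β = asin((r2−r1)/C) = asin(13/22) = 36.2215°
wrap1 = π − 2β = 107.5569°
wrap2 = π + 2β = 252.4431°
tangent length = C·cosβ = 17.7482
L = r1·wrap1 + r2·wrap2 + 2·C·cosβ = 1·1.8772 + 14·4.4060 + 2·17.7482 = 99.0572

L=99.057 wrap1=107.56_deg wrap2=252.44_deg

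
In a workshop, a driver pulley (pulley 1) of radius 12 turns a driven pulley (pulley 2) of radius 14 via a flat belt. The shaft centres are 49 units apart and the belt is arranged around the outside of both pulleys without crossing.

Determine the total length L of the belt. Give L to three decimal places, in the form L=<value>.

L=179.763

open belt: β = asin((r2−r1)/C) = asin(2/49) = 2.3393°
wrap1 = π − 2β = 175.3215°
wrap2 = π + 2β = 184.6785°
tangent length = C·cosβ = 48.9592
L = r1·wrap1 + r2·wrap2 + 2·C·cosβ = 12·3.0599 + 14·3.2232 + 2·48.9592 = 179.7631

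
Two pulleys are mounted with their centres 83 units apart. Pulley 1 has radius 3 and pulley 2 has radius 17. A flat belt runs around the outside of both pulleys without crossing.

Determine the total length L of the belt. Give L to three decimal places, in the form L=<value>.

L=231.199

open belt: β = asin((r2−r1)/C) = asin(14/83) = 9.7108°
wrap1 = π − 2β = 160.5785°
wrap2 = π + 2β = 199.4215°
tangent length = C·cosβ = 81.8108
L = r1·wrap1 + r2·wrap2 + 2·C·cosβ = 3·2.8026 + 17·3.4806 + 2·81.8108 = 231.1989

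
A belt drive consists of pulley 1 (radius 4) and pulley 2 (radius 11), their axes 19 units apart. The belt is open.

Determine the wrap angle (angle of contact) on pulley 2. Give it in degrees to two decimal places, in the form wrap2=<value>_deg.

open belt: β = asin((r2−r1)/C) = asin(7/19) = 21.6183°
wrap1 = π − 2β = 136.7635°
wrap2 = π + 2β = 223.2365°

wrap2=223.24_deg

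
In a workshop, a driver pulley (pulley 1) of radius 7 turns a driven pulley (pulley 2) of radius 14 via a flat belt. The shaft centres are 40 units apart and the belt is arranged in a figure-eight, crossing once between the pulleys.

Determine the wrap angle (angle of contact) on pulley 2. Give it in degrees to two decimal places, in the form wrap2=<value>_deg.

crossed belt: β = asin((r1+r2)/C) = asin(21/40) = 31.6682°
wrap1 = wrap2 = π + 2β = 243.3365°

wrap2=243.34_deg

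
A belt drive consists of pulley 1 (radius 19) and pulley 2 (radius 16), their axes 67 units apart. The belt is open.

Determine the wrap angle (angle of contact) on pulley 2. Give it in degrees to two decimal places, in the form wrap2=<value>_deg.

open belt: β = asin((r2−r1)/C) = asin(-3/67) = -2.5663°
wrap1 = π − 2β = 185.1327°
wrap2 = π + 2β = 174.8673°

wrap2=174.87_deg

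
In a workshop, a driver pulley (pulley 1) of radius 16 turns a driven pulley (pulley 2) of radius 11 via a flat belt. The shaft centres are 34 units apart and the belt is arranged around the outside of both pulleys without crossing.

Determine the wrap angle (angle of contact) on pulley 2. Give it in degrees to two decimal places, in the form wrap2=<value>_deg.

open belt: β = asin((r2−r1)/C) = asin(-5/34) = -8.4565°
wrap1 = π − 2β = 196.9130°
wrap2 = π + 2β = 163.0870°

wrap2=163.09_deg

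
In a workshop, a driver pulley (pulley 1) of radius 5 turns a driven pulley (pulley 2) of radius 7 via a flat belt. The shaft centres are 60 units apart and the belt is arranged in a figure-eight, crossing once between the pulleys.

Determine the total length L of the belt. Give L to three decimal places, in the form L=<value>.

crossed belt: β = asin((r1+r2)/C) = asin(12/60) = 11.5370°
wrap1 = wrap2 = π + 2β = 203.0739°
tangent length = C·cosβ = 58.7878
L = (r1+r2)·wrap + 2·C·cosβ = 12·3.5443 + 2·58.7878 = 160.1072

L=160.107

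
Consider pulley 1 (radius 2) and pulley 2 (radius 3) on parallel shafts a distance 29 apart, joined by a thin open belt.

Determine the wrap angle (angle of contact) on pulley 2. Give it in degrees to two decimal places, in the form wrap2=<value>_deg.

open belt: β = asin((r2−r1)/C) = asin(1/29) = 1.9761°
wrap1 = π − 2β = 176.0478°
wrap2 = π + 2β = 183.9522°

wrap2=183.95_deg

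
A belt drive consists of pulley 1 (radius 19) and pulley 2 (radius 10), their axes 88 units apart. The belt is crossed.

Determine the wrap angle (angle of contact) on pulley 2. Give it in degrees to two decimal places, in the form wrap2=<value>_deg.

wrap2=218.48_deg

crossed belt: β = asin((r1+r2)/C) = asin(29/88) = 19.2412°
wrap1 = wrap2 = π + 2β = 218.4824°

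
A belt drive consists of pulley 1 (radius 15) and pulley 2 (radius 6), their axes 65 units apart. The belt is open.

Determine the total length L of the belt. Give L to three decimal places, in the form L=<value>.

L=197.222

open belt: β = asin((r2−r1)/C) = asin(-9/65) = -7.9588°
wrap1 = π − 2β = 195.9177°
wrap2 = π + 2β = 164.0823°
tangent length = C·cosβ = 64.3739
L = r1·wrap1 + r2·wrap2 + 2·C·cosβ = 15·3.4194 + 6·2.8638 + 2·64.3739 = 197.2216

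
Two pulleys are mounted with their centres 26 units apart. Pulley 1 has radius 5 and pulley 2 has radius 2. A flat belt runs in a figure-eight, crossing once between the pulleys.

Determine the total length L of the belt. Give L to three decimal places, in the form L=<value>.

L=75.887

crossed belt: β = asin((r1+r2)/C) = asin(7/26) = 15.6185°
wrap1 = wrap2 = π + 2β = 211.2370°
tangent length = C·cosβ = 25.0400
L = (r1+r2)·wrap + 2·C·cosβ = 7·3.6868 + 2·25.0400 = 75.8874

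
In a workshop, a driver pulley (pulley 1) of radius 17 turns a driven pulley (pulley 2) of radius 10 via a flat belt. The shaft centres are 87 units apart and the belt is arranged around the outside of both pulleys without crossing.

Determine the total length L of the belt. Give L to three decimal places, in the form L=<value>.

L=259.387

open belt: β = asin((r2−r1)/C) = asin(-7/87) = -4.6150°
wrap1 = π − 2β = 189.2300°
wrap2 = π + 2β = 170.7700°
tangent length = C·cosβ = 86.7179
L = r1·wrap1 + r2·wrap2 + 2·C·cosβ = 17·3.3027 + 10·2.9805 + 2·86.7179 = 259.3865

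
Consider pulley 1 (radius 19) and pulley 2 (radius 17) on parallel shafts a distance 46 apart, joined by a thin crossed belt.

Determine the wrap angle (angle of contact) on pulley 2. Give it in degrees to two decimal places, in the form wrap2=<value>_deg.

wrap2=283.00_deg

crossed belt: β = asin((r1+r2)/C) = asin(36/46) = 51.5000°
wrap1 = wrap2 = π + 2β = 283.0001°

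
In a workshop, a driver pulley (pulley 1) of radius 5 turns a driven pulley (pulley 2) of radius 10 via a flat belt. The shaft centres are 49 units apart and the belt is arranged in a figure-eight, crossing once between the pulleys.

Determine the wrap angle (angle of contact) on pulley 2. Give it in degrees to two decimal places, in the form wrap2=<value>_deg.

crossed belt: β = asin((r1+r2)/C) = asin(15/49) = 17.8257°
wrap1 = wrap2 = π + 2β = 215.6514°

wrap2=215.65_deg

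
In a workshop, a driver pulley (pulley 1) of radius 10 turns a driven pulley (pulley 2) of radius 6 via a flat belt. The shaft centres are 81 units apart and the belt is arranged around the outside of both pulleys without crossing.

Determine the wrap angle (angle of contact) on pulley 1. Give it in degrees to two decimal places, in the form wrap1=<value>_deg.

wrap1=185.66_deg

open belt: β = asin((r2−r1)/C) = asin(-4/81) = -2.8306°
wrap1 = π − 2β = 185.6611°
wrap2 = π + 2β = 174.3389°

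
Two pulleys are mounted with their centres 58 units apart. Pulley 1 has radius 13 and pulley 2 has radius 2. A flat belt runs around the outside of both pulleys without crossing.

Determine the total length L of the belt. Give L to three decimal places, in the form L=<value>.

L=165.216

open belt: β = asin((r2−r1)/C) = asin(-11/58) = -10.9327°
wrap1 = π − 2β = 201.8653°
wrap2 = π + 2β = 158.1347°
tangent length = C·cosβ = 56.9473
L = r1·wrap1 + r2·wrap2 + 2·C·cosβ = 13·3.5232 + 2·2.7600 + 2·56.9473 = 165.2164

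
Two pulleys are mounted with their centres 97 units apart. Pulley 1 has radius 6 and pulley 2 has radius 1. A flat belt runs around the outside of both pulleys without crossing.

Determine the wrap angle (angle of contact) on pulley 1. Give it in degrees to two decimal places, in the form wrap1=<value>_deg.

wrap1=185.91_deg

open belt: β = asin((r2−r1)/C) = asin(-5/97) = -2.9547°
wrap1 = π − 2β = 185.9094°
wrap2 = π + 2β = 174.0906°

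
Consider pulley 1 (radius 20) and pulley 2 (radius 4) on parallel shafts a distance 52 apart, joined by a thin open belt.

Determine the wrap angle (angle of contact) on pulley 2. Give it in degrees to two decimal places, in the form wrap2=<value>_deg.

wrap2=144.16_deg

open belt: β = asin((r2−r1)/C) = asin(-16/52) = -17.9202°
wrap1 = π − 2β = 215.8404°
wrap2 = π + 2β = 144.1596°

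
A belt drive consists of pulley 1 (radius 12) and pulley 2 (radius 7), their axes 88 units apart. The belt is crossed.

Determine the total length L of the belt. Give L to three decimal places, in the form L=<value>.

crossed belt: β = asin((r1+r2)/C) = asin(19/88) = 12.4689°
wrap1 = wrap2 = π + 2β = 204.9377°
tangent length = C·cosβ = 85.9244
L = (r1+r2)·wrap + 2·C·cosβ = 19·3.5768 + 2·85.9244 = 239.8087

L=239.809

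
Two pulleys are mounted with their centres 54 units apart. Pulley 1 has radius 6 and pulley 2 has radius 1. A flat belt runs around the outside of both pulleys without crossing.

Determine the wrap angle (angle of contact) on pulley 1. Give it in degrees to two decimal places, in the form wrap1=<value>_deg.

wrap1=190.63_deg

open belt: β = asin((r2−r1)/C) = asin(-5/54) = -5.3128°
wrap1 = π − 2β = 190.6255°
wrap2 = π + 2β = 169.3745°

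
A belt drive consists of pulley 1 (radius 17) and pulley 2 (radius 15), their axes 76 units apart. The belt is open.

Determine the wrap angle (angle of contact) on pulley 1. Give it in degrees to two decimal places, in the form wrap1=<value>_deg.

open belt: β = asin((r2−r1)/C) = asin(-2/76) = -1.5080°
wrap1 = π − 2β = 183.0159°
wrap2 = π + 2β = 176.9841°

wrap1=183.02_deg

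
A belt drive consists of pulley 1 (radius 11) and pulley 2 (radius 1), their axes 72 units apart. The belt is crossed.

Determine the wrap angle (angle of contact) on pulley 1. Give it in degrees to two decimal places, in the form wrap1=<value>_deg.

crossed belt: β = asin((r1+r2)/C) = asin(12/72) = 9.5941°
wrap1 = wrap2 = π + 2β = 199.1881°

wrap1=199.19_deg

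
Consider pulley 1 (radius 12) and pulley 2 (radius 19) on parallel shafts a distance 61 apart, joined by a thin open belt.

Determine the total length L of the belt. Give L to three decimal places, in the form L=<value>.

L=220.194

open belt: β = asin((r2−r1)/C) = asin(7/61) = 6.5894°
wrap1 = π − 2β = 166.8211°
wrap2 = π + 2β = 193.1789°
tangent length = C·cosβ = 60.5970
L = r1·wrap1 + r2·wrap2 + 2·C·cosβ = 12·2.9116 + 19·3.3716 + 2·60.5970 = 220.1935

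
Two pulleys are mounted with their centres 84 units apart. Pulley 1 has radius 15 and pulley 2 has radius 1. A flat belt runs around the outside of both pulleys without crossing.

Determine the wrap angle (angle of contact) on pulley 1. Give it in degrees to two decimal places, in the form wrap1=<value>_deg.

open belt: β = asin((r2−r1)/C) = asin(-14/84) = -9.5941°
wrap1 = π − 2β = 199.1881°
wrap2 = π + 2β = 160.8119°

wrap1=199.19_deg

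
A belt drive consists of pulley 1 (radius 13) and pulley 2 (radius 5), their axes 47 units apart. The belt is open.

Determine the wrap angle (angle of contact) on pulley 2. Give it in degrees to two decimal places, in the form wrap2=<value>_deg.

wrap2=160.40_deg

open belt: β = asin((r2−r1)/C) = asin(-8/47) = -9.8002°
wrap1 = π − 2β = 199.6004°
wrap2 = π + 2β = 160.3996°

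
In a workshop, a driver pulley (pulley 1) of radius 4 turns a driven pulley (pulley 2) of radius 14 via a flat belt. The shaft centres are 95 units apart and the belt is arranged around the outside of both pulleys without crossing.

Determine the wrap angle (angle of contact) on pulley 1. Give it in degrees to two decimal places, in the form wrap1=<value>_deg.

open belt: β = asin((r2−r1)/C) = asin(10/95) = 6.0423°
wrap1 = π − 2β = 167.9153°
wrap2 = π + 2β = 192.0847°

wrap1=167.92_deg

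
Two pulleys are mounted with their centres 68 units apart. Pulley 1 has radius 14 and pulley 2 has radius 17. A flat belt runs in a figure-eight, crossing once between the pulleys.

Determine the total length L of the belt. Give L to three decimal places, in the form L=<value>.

crossed belt: β = asin((r1+r2)/C) = asin(31/68) = 27.1217°
wrap1 = wrap2 = π + 2β = 234.2434°
tangent length = C·cosβ = 60.5227
L = (r1+r2)·wrap + 2·C·cosβ = 31·4.0883 + 2·60.5227 = 247.7833

L=247.783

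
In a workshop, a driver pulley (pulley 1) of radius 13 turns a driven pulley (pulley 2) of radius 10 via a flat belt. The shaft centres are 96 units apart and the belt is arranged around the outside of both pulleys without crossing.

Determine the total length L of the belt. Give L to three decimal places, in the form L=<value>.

open belt: β = asin((r2−r1)/C) = asin(-3/96) = -1.7908°
wrap1 = π − 2β = 183.5816°
wrap2 = π + 2β = 176.4184°
tangent length = C·cosβ = 95.9531
L = r1·wrap1 + r2·wrap2 + 2·C·cosβ = 13·3.2041 + 10·3.0791 + 2·95.9531 = 264.3504

L=264.350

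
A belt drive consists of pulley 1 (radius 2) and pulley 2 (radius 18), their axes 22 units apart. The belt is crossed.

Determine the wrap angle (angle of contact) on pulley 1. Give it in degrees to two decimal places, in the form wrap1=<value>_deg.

crossed belt: β = asin((r1+r2)/C) = asin(20/22) = 65.3800°
wrap1 = wrap2 = π + 2β = 310.7600°

wrap1=310.76_deg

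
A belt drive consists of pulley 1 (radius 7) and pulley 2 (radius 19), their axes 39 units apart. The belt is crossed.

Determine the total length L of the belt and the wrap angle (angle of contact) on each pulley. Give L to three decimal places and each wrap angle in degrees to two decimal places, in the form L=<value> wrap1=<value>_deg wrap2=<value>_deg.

L=177.765 wrap1=263.62_deg wrap2=263.62_deg

crossed belt: β = asin((r1+r2)/C) = asin(26/39) = 41.8103°
wrap1 = wrap2 = π + 2β = 263.6206°
tangent length = C·cosβ = 29.0689
L = (r1+r2)·wrap + 2·C·cosβ = 26·4.6010 + 2·29.0689 = 177.7650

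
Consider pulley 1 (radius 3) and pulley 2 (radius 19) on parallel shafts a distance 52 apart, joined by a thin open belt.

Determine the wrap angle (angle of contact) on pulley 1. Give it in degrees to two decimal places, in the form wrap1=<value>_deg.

open belt: β = asin((r2−r1)/C) = asin(16/52) = 17.9202°
wrap1 = π − 2β = 144.1596°
wrap2 = π + 2β = 215.8404°

wrap1=144.16_deg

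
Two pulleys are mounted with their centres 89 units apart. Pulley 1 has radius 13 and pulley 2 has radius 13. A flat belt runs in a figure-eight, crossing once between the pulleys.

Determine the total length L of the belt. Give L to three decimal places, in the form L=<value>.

crossed belt: β = asin((r1+r2)/C) = asin(26/89) = 16.9858°
wrap1 = wrap2 = π + 2β = 213.9716°
tangent length = C·cosβ = 85.1176
L = (r1+r2)·wrap + 2·C·cosβ = 26·3.7345 + 2·85.1176 = 267.3324

L=267.332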